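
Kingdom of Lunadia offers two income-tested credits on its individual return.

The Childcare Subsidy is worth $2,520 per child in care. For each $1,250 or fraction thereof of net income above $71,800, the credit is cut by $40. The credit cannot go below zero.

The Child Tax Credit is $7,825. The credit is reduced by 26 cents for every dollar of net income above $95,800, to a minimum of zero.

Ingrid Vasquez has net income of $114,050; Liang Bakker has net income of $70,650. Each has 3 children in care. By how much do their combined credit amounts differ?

Ingrid ($114,050): Childcare Subsidy: base = 3 × $2,520 = $7,560. income exceeds $71,800 by $42,250, which is 34 full-or-partial $1,250 increments; reduction = 34 × $40 = $1,360, leaving $6,200. Child Tax Credit: 26% of the $18,250 excess over $95,800 is $4,745; credit = $7,825 − $4,745 = $3,080. total $6,200 + $3,080 = $9,280
Liang ($70,650): Childcare Subsidy: base = 3 × $2,520 = $7,560. $70,650 is at or below the $71,800 threshold, so the full $7,560 applies. Child Tax Credit: $70,650 is at or below the $95,800 threshold, so the full $7,825 applies. total $7,560 + $7,825 = $15,385
Difference: |$9,280 − $15,385| = $6,105.

$6,105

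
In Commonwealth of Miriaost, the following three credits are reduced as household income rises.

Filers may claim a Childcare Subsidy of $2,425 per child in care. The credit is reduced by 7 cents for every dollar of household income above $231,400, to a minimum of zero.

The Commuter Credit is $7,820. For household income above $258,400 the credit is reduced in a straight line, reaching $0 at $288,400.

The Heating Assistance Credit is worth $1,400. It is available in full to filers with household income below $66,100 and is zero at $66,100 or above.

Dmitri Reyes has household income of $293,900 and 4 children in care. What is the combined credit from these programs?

Childcare Subsidy: base = 4 × $2,425 = $9,700. 7% of the $62,500 excess over $231,400 is $4,375; credit = $9,700 − $4,375 = $5,325.
Commuter Credit: $293,900 is at or above $288,400, so the credit is $0.
Heating Assistance Credit: $293,900 meets or exceeds the $66,100 cutoff, so the credit is $0.
Total: $5,325 + $0 + $0 = $5,325.

$5,325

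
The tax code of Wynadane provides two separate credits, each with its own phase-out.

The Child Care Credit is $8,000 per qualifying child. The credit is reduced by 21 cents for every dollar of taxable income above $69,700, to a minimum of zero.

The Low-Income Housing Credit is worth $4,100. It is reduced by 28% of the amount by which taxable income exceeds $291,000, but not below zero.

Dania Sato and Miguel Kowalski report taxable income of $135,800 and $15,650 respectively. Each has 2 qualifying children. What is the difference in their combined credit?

Dania ($135,800): Child Care Credit: base = 2 × $8,000 = $16,000. 21% of the $66,100 excess over $69,700 is $13,881; credit = $16,000 − $13,881 = $2,119. Low-Income Housing Credit: $135,800 is at or below the $291,000 threshold, so the full $4,100 applies. total $2,119 + $4,100 = $6,219
Miguel ($15,650): Child Care Credit: base = 2 × $8,000 = $16,000. $15,650 is at or below the $69,700 threshold, so the full $16,000 applies. Low-Income Housing Credit: $15,650 is at or below the $291,000 threshold, so the full $4,100 applies. total $16,000 + $4,100 = $20,100
Difference: |$6,219 − $20,100| = $13,881.

$13,881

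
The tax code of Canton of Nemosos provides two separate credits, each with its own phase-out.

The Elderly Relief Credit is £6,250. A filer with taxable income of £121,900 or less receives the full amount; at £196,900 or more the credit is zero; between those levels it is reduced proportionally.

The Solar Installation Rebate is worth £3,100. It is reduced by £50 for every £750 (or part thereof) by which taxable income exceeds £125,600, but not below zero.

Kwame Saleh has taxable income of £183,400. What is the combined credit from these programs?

£1,125

Elderly Relief Credit: £183,400 is £61,500 into a £75,000 phase-out range, leaving 13,500/75,000 of the credit: £6,250 × 13,500/75,000 = £1,125.
Solar Installation Rebate: income exceeds £125,600 by £57,800 → 78 increments × £50 = £3,900 ≥ base, so the credit is £0.
Total: £1,125 + £0 = £1,125.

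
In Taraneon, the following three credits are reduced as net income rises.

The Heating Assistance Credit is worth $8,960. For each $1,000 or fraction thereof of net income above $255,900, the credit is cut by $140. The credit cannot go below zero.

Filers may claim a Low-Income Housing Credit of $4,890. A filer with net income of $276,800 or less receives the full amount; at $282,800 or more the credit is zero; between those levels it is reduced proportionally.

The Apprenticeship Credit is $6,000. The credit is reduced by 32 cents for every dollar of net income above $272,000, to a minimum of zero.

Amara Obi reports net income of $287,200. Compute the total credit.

$5,616

Heating Assistance Credit: income exceeds $255,900 by $31,300, which is 32 full-or-partial $1,000 increments; reduction = 32 × $140 = $4,480, leaving $4,480.
Low-Income Housing Credit: $287,200 is at or above $282,800, so the credit is $0.
Apprenticeship Credit: 32% of the $15,200 excess over $272,000 is $4,864; credit = $6,000 − $4,864 = $1,136.
Total: $4,480 + $0 + $1,136 = $5,616.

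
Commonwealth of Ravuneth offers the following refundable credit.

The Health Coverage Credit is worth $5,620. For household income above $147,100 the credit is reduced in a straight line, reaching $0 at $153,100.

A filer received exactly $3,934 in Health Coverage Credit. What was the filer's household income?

$3,934 is 3,934/5,620 of the full $5,620, so 1,686/5,620 of the $6,000 range has been used: income = $147,100 + $6,000 × 1,686/5,620 = $148,900.

$148,900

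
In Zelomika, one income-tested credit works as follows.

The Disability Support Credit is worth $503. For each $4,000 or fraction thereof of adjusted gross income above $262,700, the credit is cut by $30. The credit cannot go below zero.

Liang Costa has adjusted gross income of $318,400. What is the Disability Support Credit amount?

Disability Support Credit: income exceeds $262,700 by $55,700, which is 14 full-or-partial $4,000 increments; reduction = 14 × $30 = $420, leaving $83.

$83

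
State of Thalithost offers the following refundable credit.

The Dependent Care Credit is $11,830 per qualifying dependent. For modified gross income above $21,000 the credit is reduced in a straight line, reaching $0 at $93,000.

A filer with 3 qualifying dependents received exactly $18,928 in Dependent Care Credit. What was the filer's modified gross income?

Full credit = 3 × $11,830 = $35,490.
$18,928 is 18,928/35,490 of the full $35,490, so 16,562/35,490 of the $72,000 range has been used: income = $21,000 + $72,000 × 16,562/35,490 = $54,600.

$54,600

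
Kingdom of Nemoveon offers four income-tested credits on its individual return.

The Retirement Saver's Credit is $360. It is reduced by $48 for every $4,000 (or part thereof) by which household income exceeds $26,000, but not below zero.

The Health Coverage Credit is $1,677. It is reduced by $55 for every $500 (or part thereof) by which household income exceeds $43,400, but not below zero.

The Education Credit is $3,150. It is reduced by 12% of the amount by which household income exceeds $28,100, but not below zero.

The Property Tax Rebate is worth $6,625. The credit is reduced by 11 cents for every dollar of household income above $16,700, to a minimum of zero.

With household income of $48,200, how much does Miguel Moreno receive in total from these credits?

Retirement Saver's Credit: income exceeds $26,000 by $22,200, which is 6 full-or-partial $4,000 increments; reduction = 6 × $48 = $288, leaving $72.
Health Coverage Credit: income exceeds $43,400 by $4,800, which is 10 full-or-partial $500 increments; reduction = 10 × $55 = $550, leaving $1,127.
Education Credit: 12% of the $20,100 excess over $28,100 is $2,412; credit = $3,150 − $2,412 = $738.
Property Tax Rebate: 11% of the $31,500 excess over $16,700 is $3,465; credit = $6,625 − $3,465 = $3,160.
Total: $72 + $1,127 + $738 + $3,160 = $5,097.

$5,097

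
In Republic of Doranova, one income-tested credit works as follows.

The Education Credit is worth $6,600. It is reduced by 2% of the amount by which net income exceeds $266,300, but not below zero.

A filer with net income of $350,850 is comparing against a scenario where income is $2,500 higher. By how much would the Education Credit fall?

$50

At $350,850 — 2% of the $84,550 excess over $266,300 is $1,691; credit = $6,600 − $1,691 = $4,909.
At $353,350 — 2% of the $87,050 excess over $266,300 is $1,741; credit = $6,600 − $1,741 = $4,859.
Lost: $4,909 − $4,859 = $50.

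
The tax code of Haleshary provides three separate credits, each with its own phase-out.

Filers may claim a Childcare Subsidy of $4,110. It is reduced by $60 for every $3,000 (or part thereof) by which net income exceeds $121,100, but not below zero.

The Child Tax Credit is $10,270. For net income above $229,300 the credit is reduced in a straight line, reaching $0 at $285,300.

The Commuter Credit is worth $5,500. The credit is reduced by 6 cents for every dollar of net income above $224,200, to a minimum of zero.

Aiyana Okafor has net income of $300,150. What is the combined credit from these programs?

Childcare Subsidy: income exceeds $121,100 by $179,050, which is 60 full-or-partial $3,000 increments; reduction = 60 × $60 = $3,600, leaving $510.
Child Tax Credit: $300,150 is at or above $285,300, so the credit is $0.
Commuter Credit: 6% of the $75,950 excess over $224,200 is $4,557; credit = $5,500 − $4,557 = $943.
Total: $510 + $0 + $943 = $1,453.

$1,453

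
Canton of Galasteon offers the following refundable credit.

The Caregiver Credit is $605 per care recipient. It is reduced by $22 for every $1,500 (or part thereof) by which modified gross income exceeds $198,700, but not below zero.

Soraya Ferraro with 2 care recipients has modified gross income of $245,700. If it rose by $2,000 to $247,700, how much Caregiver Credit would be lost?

At $245,700 — base = 2 × $605 = $1,210. income exceeds $198,700 by $47,000, which is 32 full-or-partial $1,500 increments; reduction = 32 × $22 = $704, leaving $506.
At $247,700 — base = 2 × $605 = $1,210. income exceeds $198,700 by $49,000, which is 33 full-or-partial $1,500 increments; reduction = 33 × $22 = $726, leaving $484.
Lost: $506 − $484 = $22.

$22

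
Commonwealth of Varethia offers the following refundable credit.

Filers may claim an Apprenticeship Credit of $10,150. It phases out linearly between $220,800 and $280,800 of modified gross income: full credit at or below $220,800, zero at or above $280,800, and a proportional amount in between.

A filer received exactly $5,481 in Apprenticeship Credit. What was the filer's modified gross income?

$248,400

$5,481 is 5,481/10,150 of the full $10,150, so 4,669/10,150 of the $60,000 range has been used: income = $220,800 + $60,000 × 4,669/10,150 = $248,400.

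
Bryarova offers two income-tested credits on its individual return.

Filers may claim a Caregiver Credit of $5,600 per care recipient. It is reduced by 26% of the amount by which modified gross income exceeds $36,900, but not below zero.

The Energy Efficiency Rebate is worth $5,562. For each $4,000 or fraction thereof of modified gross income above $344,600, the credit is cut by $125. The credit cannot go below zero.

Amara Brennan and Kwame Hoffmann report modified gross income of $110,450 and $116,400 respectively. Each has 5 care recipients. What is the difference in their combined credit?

Amara ($110,450): Caregiver Credit: base = 5 × $5,600 = $28,000. 26% of the $73,550 excess over $36,900 is $19,123; credit = $28,000 − $19,123 = $8,877. Energy Efficiency Rebate: $110,450 is at or below the $344,600 threshold, so the full $5,562 applies. total $8,877 + $5,562 = $14,439
Kwame ($116,400): Caregiver Credit: base = 5 × $5,600 = $28,000. 26% of the $79,500 excess over $36,900 is $20,670; credit = $28,000 − $20,670 = $7,330. Energy Efficiency Rebate: $116,400 is at or below the $344,600 threshold, so the full $5,562 applies. total $7,330 + $5,562 = $12,892
Difference: |$14,439 − $12,892| = $1,547.

$1,547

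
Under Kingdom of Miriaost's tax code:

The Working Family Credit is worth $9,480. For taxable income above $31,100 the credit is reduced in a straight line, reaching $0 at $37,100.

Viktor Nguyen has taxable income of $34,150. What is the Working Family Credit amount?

$4,661

Working Family Credit: $34,150 is $3,050 into a $6,000 phase-out range, leaving 2,950/6,000 of the credit: $9,480 × 2,950/6,000 = $4,661.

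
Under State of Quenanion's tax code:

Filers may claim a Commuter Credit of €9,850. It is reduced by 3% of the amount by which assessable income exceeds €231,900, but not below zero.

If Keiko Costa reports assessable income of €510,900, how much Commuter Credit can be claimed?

€1,480

Commuter Credit: 3% of the €279,000 excess over €231,900 is €8,370; credit = €9,850 − €8,370 = €1,480.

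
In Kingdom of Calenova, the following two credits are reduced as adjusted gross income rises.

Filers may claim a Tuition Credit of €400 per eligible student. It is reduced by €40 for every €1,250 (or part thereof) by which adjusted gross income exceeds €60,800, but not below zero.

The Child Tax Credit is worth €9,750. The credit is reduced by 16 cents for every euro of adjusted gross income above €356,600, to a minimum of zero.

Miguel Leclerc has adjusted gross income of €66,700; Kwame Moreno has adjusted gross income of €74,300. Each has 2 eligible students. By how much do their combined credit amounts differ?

€240

Miguel (€66,700): Tuition Credit: base = 2 × €400 = €800. income exceeds €60,800 by €5,900, which is 5 full-or-partial €1,250 increments; reduction = 5 × €40 = €200, leaving €600. Child Tax Credit: €66,700 is at or below the €356,600 threshold, so the full €9,750 applies. total €600 + €9,750 = €10,350
Kwame (€74,300): Tuition Credit: base = 2 × €400 = €800. income exceeds €60,800 by €13,500, which is 11 full-or-partial €1,250 increments; reduction = 11 × €40 = €440, leaving €360. Child Tax Credit: €74,300 is at or below the €356,600 threshold, so the full €9,750 applies. total €360 + €9,750 = €10,110
Difference: |€10,350 − €10,110| = €240.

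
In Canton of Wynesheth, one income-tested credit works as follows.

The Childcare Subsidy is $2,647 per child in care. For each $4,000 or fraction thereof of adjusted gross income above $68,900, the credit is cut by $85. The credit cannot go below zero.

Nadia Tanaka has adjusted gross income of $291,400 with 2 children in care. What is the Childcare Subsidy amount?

Childcare Subsidy: base = 2 × $2,647 = $5,294. income exceeds $68,900 by $222,500, which is 56 full-or-partial $4,000 increments; reduction = 56 × $85 = $4,760, leaving $534.

$534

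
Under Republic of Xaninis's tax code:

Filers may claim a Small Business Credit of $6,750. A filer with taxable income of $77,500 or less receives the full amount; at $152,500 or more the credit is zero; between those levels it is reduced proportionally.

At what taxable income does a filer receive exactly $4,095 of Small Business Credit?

$4,095 is 4,095/6,750 of the full $6,750, so 2,655/6,750 of the $75,000 range has been used: income = $77,500 + $75,000 × 2,655/6,750 = $107,000.

$107,000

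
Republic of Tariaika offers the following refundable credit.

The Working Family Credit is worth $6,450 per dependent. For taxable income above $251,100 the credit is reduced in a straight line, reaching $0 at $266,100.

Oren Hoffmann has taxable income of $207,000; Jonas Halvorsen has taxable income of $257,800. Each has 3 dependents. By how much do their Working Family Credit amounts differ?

Oren ($207,000): Working Family Credit: base = 3 × $6,450 = $19,350. $207,000 is at or below the $251,100 threshold, so the full $19,350 applies.
Jonas ($257,800): Working Family Credit: base = 3 × $6,450 = $19,350. $257,800 is $6,700 into a $15,000 phase-out range, leaving 8,300/15,000 of the credit: $19,350 × 8,300/15,000 = $10,707.
Difference: |$19,350 − $10,707| = $8,643.

$8,643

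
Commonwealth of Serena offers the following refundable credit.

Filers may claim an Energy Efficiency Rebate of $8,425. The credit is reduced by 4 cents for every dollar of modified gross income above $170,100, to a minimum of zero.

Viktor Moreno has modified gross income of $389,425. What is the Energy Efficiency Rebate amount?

$0

Energy Efficiency Rebate: 4% of the $219,325 excess over $170,100 is $8,773 ≥ base, so the credit is $0.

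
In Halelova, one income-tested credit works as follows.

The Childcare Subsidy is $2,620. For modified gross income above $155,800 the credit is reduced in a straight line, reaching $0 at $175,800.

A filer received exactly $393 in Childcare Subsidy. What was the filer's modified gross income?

$393 is 393/2,620 of the full $2,620, so 2,227/2,620 of the $20,000 range has been used: income = $155,800 + $20,000 × 2,227/2,620 = $172,800.

$172,800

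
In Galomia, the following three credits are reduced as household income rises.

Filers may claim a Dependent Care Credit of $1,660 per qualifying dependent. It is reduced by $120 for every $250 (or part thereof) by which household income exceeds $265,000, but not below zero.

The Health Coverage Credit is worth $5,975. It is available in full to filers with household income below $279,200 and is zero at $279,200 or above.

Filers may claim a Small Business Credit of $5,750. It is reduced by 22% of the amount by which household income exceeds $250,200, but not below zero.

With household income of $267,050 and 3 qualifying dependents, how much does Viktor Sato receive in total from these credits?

$11,918

Dependent Care Credit: base = 3 × $1,660 = $4,980. income exceeds $265,000 by $2,050, which is 9 full-or-partial $250 increments; reduction = 9 × $120 = $1,080, leaving $3,900.
Health Coverage Credit: $267,050 is below the $279,200 cutoff, so the full $5,975 applies.
Small Business Credit: 22% of the $16,850 excess over $250,200 is $3,707; credit = $5,750 − $3,707 = $2,043.
Total: $3,900 + $5,975 + $2,043 = $11,918.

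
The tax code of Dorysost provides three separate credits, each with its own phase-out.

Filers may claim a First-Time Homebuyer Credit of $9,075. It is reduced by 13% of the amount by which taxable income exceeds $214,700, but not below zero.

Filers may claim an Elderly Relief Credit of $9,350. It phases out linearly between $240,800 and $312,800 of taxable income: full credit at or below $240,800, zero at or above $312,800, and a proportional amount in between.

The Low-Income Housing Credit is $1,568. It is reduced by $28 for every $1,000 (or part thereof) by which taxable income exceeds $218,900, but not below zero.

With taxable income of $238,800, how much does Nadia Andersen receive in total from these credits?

$16,300

First-Time Homebuyer Credit: 13% of the $24,100 excess over $214,700 is $3,133; credit = $9,075 − $3,133 = $5,942.
Elderly Relief Credit: $238,800 is at or below the $240,800 threshold, so the full $9,350 applies.
Low-Income Housing Credit: income exceeds $218,900 by $19,900, which is 20 full-or-partial $1,000 increments; reduction = 20 × $28 = $560, leaving $1,008.
Total: $5,942 + $9,350 + $1,008 = $16,300.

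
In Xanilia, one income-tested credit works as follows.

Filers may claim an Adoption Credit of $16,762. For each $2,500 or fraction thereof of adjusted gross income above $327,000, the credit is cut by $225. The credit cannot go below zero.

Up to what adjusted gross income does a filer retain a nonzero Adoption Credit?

$512,000

After 74 increments the reduction is 74 × $225 = $16,650, leaving $112; one more increment wipes it out. Increment 74 ends at excess 74 × $2,500 = $185,000, so the highest qualifying income is $327,000 + $185,000 = $512,000.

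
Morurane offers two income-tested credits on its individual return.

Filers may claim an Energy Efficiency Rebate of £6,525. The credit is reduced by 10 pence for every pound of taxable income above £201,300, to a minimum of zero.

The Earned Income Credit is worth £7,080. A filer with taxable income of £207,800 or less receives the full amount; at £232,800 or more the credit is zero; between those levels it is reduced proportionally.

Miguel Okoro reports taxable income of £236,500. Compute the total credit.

£3,005

Energy Efficiency Rebate: 10% of the £35,200 excess over £201,300 is £3,520; credit = £6,525 − £3,520 = £3,005.
Earned Income Credit: £236,500 is at or above £232,800, so the credit is £0.
Total: £3,005 + £0 = £3,005.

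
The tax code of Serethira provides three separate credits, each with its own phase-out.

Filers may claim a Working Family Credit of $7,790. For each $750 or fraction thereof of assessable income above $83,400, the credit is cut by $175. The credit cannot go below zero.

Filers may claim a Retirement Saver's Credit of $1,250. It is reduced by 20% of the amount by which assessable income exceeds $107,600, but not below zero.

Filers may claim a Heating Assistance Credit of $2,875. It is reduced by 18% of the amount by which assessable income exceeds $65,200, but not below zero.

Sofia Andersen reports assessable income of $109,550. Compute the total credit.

Working Family Credit: income exceeds $83,400 by $26,150, which is 35 full-or-partial $750 increments; reduction = 35 × $175 = $6,125, leaving $1,665.
Retirement Saver's Credit: 20% of the $1,950 excess over $107,600 is $390; credit = $1,250 − $390 = $860.
Heating Assistance Credit: 18% of the $44,350 excess over $65,200 is $7,983 ≥ base, so the credit is $0.
Total: $1,665 + $860 + $0 = $2,525.

$2,525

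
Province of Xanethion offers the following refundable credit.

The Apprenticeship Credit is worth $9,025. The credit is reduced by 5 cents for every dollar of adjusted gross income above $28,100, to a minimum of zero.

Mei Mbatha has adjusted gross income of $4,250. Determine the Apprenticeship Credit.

Apprenticeship Credit: $4,250 is at or below the $28,100 threshold, so the full $9,025 applies.

$9,025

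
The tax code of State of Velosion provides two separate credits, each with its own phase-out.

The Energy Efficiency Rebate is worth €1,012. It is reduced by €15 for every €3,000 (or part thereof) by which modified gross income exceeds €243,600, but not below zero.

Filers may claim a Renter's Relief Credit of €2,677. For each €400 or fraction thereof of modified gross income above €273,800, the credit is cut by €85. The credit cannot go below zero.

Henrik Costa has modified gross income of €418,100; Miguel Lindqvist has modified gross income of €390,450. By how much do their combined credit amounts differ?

Henrik (€418,100): Energy Efficiency Rebate: income exceeds €243,600 by €174,500, which is 59 full-or-partial €3,000 increments; reduction = 59 × €15 = €885, leaving €127. Renter's Relief Credit: income exceeds €273,800 by €144,300 → 361 increments × €85 = €30,685 ≥ base, so the credit is €0. total €127 + €0 = €127
Miguel (€390,450): Energy Efficiency Rebate: income exceeds €243,600 by €146,850, which is 49 full-or-partial €3,000 increments; reduction = 49 × €15 = €735, leaving €277. Renter's Relief Credit: income exceeds €273,800 by €116,650 → 292 increments × €85 = €24,820 ≥ base, so the credit is €0. total €277 + €0 = €277
Difference: |€127 − €277| = €150.

€150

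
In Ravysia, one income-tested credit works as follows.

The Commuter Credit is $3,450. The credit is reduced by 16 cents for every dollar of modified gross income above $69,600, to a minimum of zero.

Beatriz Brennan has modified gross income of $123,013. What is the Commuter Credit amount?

Commuter Credit: 16% of the $53,413 excess over $69,600 is $8,546.08 ≥ base, so the credit is $0.

$0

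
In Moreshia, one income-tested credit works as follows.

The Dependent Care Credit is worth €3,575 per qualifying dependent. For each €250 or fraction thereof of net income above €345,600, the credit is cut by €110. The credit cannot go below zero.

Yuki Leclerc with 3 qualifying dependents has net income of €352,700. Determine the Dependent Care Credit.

Dependent Care Credit: base = 3 × €3,575 = €10,725. income exceeds €345,600 by €7,100, which is 29 full-or-partial €250 increments; reduction = 29 × €110 = €3,190, leaving €7,535.

€7,535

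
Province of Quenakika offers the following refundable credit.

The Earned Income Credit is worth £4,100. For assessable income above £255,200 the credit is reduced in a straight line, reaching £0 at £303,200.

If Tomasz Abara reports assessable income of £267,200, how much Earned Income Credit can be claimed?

Earned Income Credit: £267,200 is £12,000 into a £48,000 phase-out range, leaving 36,000/48,000 of the credit: £4,100 × 36,000/48,000 = £3,075.

£3,075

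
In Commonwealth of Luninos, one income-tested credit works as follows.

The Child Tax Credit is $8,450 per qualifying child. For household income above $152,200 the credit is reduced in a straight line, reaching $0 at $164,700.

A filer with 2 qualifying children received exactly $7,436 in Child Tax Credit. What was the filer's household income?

Full credit = 2 × $8,450 = $16,900.
$7,436 is 7,436/16,900 of the full $16,900, so 9,464/16,900 of the $12,500 range has been used: income = $152,200 + $12,500 × 9,464/16,900 = $159,200.

$159,200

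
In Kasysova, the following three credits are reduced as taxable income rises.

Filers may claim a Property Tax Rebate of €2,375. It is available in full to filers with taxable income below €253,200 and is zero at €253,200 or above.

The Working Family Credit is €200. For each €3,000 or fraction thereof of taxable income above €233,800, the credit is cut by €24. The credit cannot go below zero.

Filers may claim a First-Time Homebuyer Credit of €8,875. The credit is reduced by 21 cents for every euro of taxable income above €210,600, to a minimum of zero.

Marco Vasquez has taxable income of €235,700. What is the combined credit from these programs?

Property Tax Rebate: €235,700 is below the €253,200 cutoff, so the full €2,375 applies.
Working Family Credit: income exceeds €233,800 by €1,900, which is 1 full-or-partial €3,000 increment; reduction = 1 × €24 = €24, leaving €176.
First-Time Homebuyer Credit: 21% of the €25,100 excess over €210,600 is €5,271; credit = €8,875 − €5,271 = €3,604.
Total: €2,375 + €176 + €3,604 = €6,155.

€6,155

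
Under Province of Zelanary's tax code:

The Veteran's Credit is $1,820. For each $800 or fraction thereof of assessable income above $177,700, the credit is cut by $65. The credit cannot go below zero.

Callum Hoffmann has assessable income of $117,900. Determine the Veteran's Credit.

Veteran's Credit: $117,900 is at or below the $177,700 threshold, so the full $1,820 applies.

$1,820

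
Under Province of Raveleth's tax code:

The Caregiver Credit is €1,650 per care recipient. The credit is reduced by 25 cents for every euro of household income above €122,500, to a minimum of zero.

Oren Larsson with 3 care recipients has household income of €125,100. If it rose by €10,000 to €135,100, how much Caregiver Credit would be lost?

At €125,100 — base = 3 × €1,650 = €4,950. 25% of the €2,600 excess over €122,500 is €650; credit = €4,950 − €650 = €4,300.
At €135,100 — base = 3 × €1,650 = €4,950. 25% of the €12,600 excess over €122,500 is €3,150; credit = €4,950 − €3,150 = €1,800.
Lost: €4,300 − €1,800 = €2,500.

€2,500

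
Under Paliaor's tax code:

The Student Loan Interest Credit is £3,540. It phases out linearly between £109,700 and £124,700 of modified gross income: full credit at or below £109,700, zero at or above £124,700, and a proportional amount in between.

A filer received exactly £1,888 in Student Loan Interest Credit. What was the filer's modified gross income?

£116,700

£1,888 is 1,888/3,540 of the full £3,540, so 1,652/3,540 of the £15,000 range has been used: income = £109,700 + £15,000 × 1,652/3,540 = £116,700.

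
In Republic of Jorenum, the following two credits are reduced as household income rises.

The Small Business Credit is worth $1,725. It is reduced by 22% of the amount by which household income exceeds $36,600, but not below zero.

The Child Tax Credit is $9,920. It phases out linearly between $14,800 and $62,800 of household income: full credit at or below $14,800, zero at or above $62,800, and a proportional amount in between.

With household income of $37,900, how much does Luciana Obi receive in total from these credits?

Small Business Credit: 22% of the $1,300 excess over $36,600 is $286; credit = $1,725 − $286 = $1,439.
Child Tax Credit: $37,900 is $23,100 into a $48,000 phase-out range, leaving 24,900/48,000 of the credit: $9,920 × 24,900/48,000 = $5,146.
Total: $1,439 + $5,146 = $6,585.

$6,585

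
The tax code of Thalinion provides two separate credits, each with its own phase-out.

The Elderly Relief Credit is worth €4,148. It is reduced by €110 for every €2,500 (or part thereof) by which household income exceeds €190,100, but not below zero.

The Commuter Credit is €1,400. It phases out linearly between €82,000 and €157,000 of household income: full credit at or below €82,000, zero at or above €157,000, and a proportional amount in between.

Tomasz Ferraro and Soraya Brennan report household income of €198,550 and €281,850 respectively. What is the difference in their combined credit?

€3,630

Tomasz (€198,550): Elderly Relief Credit: income exceeds €190,100 by €8,450, which is 4 full-or-partial €2,500 increments; reduction = 4 × €110 = €440, leaving €3,708. Commuter Credit: €198,550 is at or above €157,000, so the credit is €0. total €3,708 + €0 = €3,708
Soraya (€281,850): Elderly Relief Credit: income exceeds €190,100 by €91,750, which is 37 full-or-partial €2,500 increments; reduction = 37 × €110 = €4,070, leaving €78. Commuter Credit: €281,850 is at or above €157,000, so the credit is €0. total €78 + €0 = €78
Difference: |€3,708 − €78| = €3,630.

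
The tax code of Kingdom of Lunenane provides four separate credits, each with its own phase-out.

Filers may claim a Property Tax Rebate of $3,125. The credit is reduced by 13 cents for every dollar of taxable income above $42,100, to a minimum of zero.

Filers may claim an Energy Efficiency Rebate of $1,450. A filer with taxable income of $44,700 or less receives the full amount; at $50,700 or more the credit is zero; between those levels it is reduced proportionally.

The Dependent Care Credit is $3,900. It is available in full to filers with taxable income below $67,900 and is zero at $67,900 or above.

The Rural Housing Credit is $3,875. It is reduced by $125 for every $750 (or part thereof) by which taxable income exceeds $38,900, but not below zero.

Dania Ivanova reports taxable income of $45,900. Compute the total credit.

Property Tax Rebate: 13% of the $3,800 excess over $42,100 is $494; credit = $3,125 − $494 = $2,631.
Energy Efficiency Rebate: $45,900 is $1,200 into a $6,000 phase-out range, leaving 4,800/6,000 of the credit: $1,450 × 4,800/6,000 = $1,160.
Dependent Care Credit: $45,900 is below the $67,900 cutoff, so the full $3,900 applies.
Rural Housing Credit: income exceeds $38,900 by $7,000, which is 10 full-or-partial $750 increments; reduction = 10 × $125 = $1,250, leaving $2,625.
Total: $2,631 + $1,160 + $3,900 + $2,625 = $10,316.

$10,316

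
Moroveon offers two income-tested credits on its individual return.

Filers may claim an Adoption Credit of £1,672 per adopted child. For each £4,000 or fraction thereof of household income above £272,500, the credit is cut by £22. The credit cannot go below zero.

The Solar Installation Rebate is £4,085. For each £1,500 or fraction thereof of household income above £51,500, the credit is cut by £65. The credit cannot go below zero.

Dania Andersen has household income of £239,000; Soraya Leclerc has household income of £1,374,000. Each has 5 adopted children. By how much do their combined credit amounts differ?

£6,072

Dania (£239,000): Adoption Credit: base = 5 × £1,672 = £8,360. £239,000 is at or below the £272,500 threshold, so the full £8,360 applies. Solar Installation Rebate: income exceeds £51,500 by £187,500 → 125 increments × £65 = £8,125 ≥ base, so the credit is £0. total £8,360 + £0 = £8,360
Soraya (£1,374,000): Adoption Credit: base = 5 × £1,672 = £8,360. income exceeds £272,500 by £1,101,500, which is 276 full-or-partial £4,000 increments; reduction = 276 × £22 = £6,072, leaving £2,288. Solar Installation Rebate: income exceeds £51,500 by £1,322,500 → 882 increments × £65 = £57,330 ≥ base, so the credit is £0. total £2,288 + £0 = £2,288
Difference: |£8,360 − £2,288| = £6,072.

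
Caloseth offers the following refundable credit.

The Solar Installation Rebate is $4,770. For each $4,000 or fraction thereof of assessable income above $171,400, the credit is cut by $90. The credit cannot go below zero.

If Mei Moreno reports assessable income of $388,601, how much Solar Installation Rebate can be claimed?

Solar Installation Rebate: income exceeds $171,400 by $217,201 → 55 increments × $90 = $4,950 ≥ base, so the credit is $0.

$0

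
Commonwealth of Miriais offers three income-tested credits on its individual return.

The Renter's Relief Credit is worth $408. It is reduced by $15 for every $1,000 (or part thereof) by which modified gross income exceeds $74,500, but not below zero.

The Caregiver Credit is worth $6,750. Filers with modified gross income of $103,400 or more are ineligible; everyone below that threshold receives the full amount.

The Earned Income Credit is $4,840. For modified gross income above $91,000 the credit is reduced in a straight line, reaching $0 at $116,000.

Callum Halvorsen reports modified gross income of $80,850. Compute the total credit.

Renter's Relief Credit: income exceeds $74,500 by $6,350, which is 7 full-or-partial $1,000 increments; reduction = 7 × $15 = $105, leaving $303.
Caregiver Credit: $80,850 is below the $103,400 cutoff, so the full $6,750 applies.
Earned Income Credit: $80,850 is at or below the $91,000 threshold, so the full $4,840 applies.
Total: $303 + $6,750 + $4,840 = $11,893.

$11,893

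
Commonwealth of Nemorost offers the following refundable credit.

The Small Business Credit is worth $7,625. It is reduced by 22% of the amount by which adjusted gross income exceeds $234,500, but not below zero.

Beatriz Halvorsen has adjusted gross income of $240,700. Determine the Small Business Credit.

Small Business Credit: 22% of the $6,200 excess over $234,500 is $1,364; credit = $7,625 − $1,364 = $6,261.

$6,261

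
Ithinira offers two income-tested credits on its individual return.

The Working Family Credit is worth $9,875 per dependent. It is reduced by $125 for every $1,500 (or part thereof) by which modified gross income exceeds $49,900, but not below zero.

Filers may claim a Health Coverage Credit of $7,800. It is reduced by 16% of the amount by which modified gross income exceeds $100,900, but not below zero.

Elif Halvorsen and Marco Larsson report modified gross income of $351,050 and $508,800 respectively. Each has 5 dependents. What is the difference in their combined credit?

$13,125

Elif ($351,050): Working Family Credit: base = 5 × $9,875 = $49,375. income exceeds $49,900 by $301,150, which is 201 full-or-partial $1,500 increments; reduction = 201 × $125 = $25,125, leaving $24,250. Health Coverage Credit: 16% of the $250,150 excess over $100,900 is $40,024 ≥ base, so the credit is $0. total $24,250 + $0 = $24,250
Marco ($508,800): Working Family Credit: base = 5 × $9,875 = $49,375. income exceeds $49,900 by $458,900, which is 306 full-or-partial $1,500 increments; reduction = 306 × $125 = $38,250, leaving $11,125. Health Coverage Credit: 16% of the $407,900 excess over $100,900 is $65,264 ≥ base, so the credit is $0. total $11,125 + $0 = $11,125
Difference: |$24,250 − $11,125| = $13,125.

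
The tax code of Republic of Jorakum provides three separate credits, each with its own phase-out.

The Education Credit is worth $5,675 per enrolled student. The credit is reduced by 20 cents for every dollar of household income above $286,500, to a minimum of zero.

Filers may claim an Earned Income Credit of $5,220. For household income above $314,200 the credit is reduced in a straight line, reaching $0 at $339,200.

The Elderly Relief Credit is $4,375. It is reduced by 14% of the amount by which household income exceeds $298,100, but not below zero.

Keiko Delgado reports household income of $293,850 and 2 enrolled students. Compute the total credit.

Education Credit: base = 2 × $5,675 = $11,350. 20% of the $7,350 excess over $286,500 is $1,470; credit = $11,350 − $1,470 = $9,880.
Earned Income Credit: $293,850 is at or below the $314,200 threshold, so the full $5,220 applies.
Elderly Relief Credit: $293,850 is at or below the $298,100 threshold, so the full $4,375 applies.
Total: $9,880 + $5,220 + $4,375 = $19,475.

$19,475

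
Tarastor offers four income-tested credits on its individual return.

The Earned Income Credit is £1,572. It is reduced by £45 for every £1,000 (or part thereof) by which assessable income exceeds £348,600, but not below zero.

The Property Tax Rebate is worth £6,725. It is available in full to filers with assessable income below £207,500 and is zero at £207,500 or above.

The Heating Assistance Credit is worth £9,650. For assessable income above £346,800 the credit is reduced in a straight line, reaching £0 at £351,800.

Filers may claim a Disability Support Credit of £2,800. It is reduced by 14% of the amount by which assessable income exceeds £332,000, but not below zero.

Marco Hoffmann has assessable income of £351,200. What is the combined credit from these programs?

£2,707

Earned Income Credit: income exceeds £348,600 by £2,600, which is 3 full-or-partial £1,000 increments; reduction = 3 × £45 = £135, leaving £1,437.
Property Tax Rebate: £351,200 meets or exceeds the £207,500 cutoff, so the credit is £0.
Heating Assistance Credit: £351,200 is £4,400 into a £5,000 phase-out range, leaving 600/5,000 of the credit: £9,650 × 600/5,000 = £1,158.
Disability Support Credit: 14% of the £19,200 excess over £332,000 is £2,688; credit = £2,800 − £2,688 = £112.
Total: £1,437 + £0 + £1,158 + £112 = £2,707.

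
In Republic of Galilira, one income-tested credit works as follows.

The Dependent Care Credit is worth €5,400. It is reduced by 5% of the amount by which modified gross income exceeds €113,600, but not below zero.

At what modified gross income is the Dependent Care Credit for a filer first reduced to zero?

The credit falls by 5% of each euro above €113,600, so it reaches zero when the excess is €5,400 / 5% = €108,000: income = €113,600 + €108,000 = €221,600.

€221,600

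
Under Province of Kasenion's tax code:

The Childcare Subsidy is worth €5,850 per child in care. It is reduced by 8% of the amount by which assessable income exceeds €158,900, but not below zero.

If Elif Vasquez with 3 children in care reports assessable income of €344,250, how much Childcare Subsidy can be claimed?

€2,722

Childcare Subsidy: base = 3 × €5,850 = €17,550. 8% of the €185,350 excess over €158,900 is €14,828; credit = €17,550 − €14,828 = €2,722.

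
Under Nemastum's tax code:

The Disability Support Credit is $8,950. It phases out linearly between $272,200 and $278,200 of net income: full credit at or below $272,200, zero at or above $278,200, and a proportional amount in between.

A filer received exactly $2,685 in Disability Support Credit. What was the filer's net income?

$276,400

$2,685 is 2,685/8,950 of the full $8,950, so 6,265/8,950 of the $6,000 range has been used: income = $272,200 + $6,000 × 6,265/8,950 = $276,400.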